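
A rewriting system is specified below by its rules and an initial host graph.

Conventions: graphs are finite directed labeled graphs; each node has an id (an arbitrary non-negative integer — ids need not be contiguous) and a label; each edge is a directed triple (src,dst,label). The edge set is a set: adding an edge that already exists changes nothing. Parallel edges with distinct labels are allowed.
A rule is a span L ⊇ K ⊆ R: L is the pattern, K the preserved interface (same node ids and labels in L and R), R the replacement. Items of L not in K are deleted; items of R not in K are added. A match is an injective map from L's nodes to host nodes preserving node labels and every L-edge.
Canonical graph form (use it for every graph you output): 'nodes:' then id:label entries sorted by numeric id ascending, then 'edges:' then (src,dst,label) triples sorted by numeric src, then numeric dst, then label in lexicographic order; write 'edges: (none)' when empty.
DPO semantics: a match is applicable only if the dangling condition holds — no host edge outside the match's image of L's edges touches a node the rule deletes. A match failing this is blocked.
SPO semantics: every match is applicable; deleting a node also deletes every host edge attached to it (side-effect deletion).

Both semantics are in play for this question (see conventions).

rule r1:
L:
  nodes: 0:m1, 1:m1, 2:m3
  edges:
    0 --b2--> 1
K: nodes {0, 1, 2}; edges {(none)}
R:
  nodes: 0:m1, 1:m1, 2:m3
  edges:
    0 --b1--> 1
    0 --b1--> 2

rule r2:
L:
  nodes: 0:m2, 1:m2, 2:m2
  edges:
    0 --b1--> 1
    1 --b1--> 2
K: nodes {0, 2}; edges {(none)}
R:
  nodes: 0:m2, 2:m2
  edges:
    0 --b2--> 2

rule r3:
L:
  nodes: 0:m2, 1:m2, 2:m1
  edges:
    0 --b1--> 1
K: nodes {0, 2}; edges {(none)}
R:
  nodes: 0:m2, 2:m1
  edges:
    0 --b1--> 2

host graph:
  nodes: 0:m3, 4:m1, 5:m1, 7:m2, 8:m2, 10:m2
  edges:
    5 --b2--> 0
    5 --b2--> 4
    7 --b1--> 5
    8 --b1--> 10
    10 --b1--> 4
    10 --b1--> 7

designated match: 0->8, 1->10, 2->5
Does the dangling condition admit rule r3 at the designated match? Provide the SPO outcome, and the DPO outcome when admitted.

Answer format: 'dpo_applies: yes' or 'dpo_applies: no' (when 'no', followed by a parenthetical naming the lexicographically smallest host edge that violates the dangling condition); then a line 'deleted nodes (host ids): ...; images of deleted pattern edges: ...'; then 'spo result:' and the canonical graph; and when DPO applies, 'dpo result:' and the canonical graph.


dpo_applies: no
(the rule deletes node 10, which keeps host edge (10,4,b1) outside the match image — the dangling condition fails, DPO blocks; SPO proceeds and side-deletes such edges)
deleted nodes (host ids): 10; images of deleted pattern edges: (8,10,b1)
spo result:
nodes: 0:m3, 4:m1, 5:m1, 7:m2, 8:m2
edges: (5,0,b2); (5,4,b2); (7,5,b1); (8,5,b1)


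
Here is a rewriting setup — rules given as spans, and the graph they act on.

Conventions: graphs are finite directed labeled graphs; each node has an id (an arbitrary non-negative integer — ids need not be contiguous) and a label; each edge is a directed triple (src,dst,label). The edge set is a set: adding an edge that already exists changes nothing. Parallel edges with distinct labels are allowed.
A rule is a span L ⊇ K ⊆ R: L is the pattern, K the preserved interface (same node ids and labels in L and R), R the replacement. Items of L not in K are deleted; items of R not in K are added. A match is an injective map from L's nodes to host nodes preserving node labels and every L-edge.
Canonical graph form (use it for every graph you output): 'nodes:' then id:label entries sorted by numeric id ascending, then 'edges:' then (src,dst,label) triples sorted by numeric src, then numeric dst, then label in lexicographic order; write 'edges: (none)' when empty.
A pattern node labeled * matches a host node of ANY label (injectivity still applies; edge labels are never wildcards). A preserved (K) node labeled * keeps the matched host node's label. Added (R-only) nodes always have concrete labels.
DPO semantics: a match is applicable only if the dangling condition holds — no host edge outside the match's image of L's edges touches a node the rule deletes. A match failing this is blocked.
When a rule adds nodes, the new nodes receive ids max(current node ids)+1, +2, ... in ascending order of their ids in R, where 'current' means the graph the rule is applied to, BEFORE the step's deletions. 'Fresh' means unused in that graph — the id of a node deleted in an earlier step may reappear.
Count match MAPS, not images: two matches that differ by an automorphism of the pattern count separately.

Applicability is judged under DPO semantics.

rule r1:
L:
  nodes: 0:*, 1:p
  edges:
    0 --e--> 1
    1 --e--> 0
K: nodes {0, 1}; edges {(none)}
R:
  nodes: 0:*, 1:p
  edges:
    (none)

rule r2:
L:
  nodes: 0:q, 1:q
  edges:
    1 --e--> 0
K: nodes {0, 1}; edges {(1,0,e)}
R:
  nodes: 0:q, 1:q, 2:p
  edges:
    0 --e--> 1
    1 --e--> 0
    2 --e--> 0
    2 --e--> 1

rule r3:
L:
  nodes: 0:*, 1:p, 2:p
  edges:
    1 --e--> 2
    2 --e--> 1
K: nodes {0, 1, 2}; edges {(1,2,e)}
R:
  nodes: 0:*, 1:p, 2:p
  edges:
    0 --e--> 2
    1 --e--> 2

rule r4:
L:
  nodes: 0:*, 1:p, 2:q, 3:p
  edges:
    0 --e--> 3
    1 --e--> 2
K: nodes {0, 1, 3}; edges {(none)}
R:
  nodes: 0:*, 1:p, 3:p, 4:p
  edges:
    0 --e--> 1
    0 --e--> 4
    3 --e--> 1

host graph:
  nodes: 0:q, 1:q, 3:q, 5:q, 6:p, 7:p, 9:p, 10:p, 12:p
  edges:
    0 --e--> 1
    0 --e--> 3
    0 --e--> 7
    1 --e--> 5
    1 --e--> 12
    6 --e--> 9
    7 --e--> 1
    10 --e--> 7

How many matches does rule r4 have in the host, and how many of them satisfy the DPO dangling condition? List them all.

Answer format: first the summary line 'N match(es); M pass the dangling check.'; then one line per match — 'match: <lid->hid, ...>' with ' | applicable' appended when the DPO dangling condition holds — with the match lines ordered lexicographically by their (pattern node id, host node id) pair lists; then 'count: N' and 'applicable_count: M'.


1 match(es); 0 pass the dangling check.
match: 0->6, 1->7, 2->1, 3->9
count: 1
applicable_count: 0


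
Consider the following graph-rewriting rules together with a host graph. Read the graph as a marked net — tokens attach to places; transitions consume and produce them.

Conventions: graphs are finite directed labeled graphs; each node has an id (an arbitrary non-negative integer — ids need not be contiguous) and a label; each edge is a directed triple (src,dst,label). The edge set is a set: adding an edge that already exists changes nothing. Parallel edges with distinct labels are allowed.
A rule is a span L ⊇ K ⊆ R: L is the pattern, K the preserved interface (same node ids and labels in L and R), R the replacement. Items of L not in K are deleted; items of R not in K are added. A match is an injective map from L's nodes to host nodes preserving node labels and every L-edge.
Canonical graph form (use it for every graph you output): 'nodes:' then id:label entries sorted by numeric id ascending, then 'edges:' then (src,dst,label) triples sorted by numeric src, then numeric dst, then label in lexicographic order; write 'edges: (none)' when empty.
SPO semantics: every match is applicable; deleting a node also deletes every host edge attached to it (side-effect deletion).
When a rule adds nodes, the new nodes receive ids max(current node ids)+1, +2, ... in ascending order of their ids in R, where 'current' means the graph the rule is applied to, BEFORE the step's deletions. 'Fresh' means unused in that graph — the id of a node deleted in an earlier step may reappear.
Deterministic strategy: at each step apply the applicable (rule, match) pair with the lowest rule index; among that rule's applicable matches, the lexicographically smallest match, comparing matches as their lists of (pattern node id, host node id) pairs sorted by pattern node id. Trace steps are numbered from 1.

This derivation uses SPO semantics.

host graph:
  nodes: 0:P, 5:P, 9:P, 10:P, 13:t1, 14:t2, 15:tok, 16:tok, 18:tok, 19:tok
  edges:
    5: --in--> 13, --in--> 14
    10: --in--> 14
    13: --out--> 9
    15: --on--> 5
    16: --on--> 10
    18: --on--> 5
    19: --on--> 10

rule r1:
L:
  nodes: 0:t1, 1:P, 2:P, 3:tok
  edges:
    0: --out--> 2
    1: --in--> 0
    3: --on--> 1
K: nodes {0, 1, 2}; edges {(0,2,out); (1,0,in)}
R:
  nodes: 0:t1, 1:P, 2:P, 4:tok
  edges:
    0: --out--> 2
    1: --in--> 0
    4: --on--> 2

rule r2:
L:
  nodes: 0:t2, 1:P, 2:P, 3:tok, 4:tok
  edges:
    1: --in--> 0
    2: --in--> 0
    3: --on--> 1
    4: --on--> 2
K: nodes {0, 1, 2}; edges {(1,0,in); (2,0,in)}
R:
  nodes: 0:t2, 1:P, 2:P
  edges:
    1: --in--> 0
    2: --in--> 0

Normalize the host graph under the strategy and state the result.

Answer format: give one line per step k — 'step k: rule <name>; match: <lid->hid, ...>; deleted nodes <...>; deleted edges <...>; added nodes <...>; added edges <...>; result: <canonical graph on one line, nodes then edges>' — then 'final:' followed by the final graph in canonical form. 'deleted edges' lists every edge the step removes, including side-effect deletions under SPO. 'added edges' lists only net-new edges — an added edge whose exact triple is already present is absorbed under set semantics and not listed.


step 1: rule r1; match: 0->13, 1->5, 2->9, 3->15; deleted nodes 15; deleted edges (15,5,on); added nodes 20; added edges (20,9,on); result: nodes: 0:P, 5:P, 9:P, 10:P, 13:t1, 14:t2, 16:tok, 18:tok, 19:tok, 20:tok edges: (5,13,in); (5,14,in); (10,14,in); (13,9,out); (16,10,on); (18,5,on); (19,10,on); (20,9,on)
step 2: rule r1; match: 0->13, 1->5, 2->9, 3->18; deleted nodes 18; deleted edges (18,5,on); added nodes 21; added edges (21,9,on); result: nodes: 0:P, 5:P, 9:P, 10:P, 13:t1, 14:t2, 16:tok, 19:tok, 20:tok, 21:tok edges: (5,13,in); (5,14,in); (10,14,in); (13,9,out); (16,10,on); (19,10,on); (20,9,on); (21,9,on)
final:
nodes: 0:P, 5:P, 9:P, 10:P, 13:t1, 14:t2, 16:tok, 19:tok, 20:tok, 21:tok
edges: (5,13,in); (5,14,in); (10,14,in); (13,9,out); (16,10,on); (19,10,on); (20,9,on); (21,9,on)


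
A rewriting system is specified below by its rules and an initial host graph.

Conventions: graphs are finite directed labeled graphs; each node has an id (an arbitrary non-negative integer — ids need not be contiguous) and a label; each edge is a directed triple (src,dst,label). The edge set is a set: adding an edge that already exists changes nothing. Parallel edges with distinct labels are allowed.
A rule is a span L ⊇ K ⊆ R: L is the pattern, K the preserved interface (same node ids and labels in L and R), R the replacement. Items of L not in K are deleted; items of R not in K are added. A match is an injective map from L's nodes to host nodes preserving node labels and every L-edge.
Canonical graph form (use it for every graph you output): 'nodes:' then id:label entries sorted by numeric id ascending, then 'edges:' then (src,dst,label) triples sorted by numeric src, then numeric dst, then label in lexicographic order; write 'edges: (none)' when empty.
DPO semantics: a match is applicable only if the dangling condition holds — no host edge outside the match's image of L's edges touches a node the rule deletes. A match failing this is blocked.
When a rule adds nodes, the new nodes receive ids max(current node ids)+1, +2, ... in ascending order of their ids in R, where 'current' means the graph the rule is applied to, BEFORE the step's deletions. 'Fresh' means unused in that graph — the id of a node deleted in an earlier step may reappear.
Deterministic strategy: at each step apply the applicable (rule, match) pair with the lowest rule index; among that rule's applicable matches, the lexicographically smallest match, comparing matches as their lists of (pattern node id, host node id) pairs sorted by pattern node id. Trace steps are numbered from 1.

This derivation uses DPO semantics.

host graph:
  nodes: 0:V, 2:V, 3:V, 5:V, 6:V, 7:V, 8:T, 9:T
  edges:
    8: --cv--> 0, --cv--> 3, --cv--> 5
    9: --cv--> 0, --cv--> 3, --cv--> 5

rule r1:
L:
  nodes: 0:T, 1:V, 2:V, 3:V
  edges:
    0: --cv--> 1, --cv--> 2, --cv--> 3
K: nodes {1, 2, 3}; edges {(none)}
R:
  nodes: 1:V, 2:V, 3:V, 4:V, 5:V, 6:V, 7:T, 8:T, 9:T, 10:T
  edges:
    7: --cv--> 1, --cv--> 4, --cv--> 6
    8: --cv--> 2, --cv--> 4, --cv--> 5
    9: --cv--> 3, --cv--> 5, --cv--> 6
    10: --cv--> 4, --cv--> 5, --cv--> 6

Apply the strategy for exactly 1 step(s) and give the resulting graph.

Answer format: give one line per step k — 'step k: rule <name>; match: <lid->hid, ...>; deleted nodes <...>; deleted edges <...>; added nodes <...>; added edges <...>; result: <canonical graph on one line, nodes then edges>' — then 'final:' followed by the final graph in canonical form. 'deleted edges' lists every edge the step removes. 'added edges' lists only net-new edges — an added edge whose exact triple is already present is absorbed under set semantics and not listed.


step 1: rule r1; match: 0->8, 1->0, 2->3, 3->5; deleted nodes 8; deleted edges (8,0,cv); (8,3,cv); (8,5,cv); added nodes 10, 11, 12, 13, 14, 15, 16; added edges (13,0,cv); (13,10,cv); (13,12,cv); (14,3,cv); (14,10,cv); (14,11,cv); (15,5,cv); (15,11,cv); (15,12,cv); (16,10,cv); (16,11,cv); (16,12,cv); result: nodes: 0:V, 2:V, 3:V, 5:V, 6:V, 7:V, 9:T, 10:V, 11:V, 12:V, 13:T, 14:T, 15:T, 16:T edges: (9,0,cv); (9,3,cv); (9,5,cv); (13,0,cv); (13,10,cv); (13,12,cv); (14,3,cv); (14,10,cv); (14,11,cv); (15,5,cv); (15,11,cv); (15,12,cv); (16,10,cv); (16,11,cv); (16,12,cv)
final:
nodes: 0:V, 2:V, 3:V, 5:V, 6:V, 7:V, 9:T, 10:V, 11:V, 12:V, 13:T, 14:T, 15:T, 16:T
edges: (9,0,cv); (9,3,cv); (9,5,cv); (13,0,cv); (13,10,cv); (13,12,cv); (14,3,cv); (14,10,cv); (14,11,cv); (15,5,cv); (15,11,cv); (15,12,cv); (16,10,cv); (16,11,cv); (16,12,cv)


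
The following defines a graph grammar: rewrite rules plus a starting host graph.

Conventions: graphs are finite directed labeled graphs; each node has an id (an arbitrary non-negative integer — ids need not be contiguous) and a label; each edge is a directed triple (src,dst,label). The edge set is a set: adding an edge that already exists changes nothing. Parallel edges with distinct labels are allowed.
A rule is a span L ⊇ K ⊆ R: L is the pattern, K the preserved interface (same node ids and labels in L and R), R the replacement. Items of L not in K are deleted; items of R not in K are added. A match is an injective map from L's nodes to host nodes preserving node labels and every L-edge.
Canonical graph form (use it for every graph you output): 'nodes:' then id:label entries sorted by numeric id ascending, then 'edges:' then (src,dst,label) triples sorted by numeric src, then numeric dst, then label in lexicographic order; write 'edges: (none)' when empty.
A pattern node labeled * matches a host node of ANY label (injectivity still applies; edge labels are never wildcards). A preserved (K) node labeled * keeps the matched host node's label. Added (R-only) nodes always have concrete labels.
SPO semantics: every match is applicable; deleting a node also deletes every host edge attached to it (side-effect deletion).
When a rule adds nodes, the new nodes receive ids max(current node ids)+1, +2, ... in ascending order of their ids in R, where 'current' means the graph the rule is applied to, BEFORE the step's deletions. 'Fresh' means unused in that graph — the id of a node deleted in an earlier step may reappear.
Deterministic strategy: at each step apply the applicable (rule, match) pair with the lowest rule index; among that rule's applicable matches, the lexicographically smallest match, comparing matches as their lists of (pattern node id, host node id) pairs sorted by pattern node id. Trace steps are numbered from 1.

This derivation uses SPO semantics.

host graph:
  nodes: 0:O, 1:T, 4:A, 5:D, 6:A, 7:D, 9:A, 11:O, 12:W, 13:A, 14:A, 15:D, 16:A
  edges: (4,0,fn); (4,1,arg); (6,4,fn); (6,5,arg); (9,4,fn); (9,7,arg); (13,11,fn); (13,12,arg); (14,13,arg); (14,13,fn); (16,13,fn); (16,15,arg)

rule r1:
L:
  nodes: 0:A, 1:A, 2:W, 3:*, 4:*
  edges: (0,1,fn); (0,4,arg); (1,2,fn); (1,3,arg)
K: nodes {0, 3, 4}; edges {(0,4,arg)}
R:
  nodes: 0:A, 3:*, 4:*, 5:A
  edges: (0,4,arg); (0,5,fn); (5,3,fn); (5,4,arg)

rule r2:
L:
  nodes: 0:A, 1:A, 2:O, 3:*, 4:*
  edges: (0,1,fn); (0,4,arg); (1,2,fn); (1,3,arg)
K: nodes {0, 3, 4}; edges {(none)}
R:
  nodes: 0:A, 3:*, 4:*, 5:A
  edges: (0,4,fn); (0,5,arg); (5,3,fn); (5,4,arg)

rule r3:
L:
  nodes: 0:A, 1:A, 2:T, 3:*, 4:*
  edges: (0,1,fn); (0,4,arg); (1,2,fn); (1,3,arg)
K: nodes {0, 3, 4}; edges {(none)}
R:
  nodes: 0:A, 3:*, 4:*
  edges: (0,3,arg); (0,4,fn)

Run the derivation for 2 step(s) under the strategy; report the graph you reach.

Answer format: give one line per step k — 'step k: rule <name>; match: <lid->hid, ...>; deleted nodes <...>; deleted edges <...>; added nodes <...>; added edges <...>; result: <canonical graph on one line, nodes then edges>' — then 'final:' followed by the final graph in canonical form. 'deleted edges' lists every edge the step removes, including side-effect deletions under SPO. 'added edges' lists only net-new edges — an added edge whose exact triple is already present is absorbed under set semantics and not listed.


step 1: rule r2; match: 0->6, 1->4, 2->0, 3->1, 4->5; deleted nodes 0, 4; deleted edges (4,0,fn); (4,1,arg); (6,4,fn); (6,5,arg); (9,4,fn); added nodes 17; added edges (6,5,fn); (6,17,arg); (17,1,fn); (17,5,arg); result: nodes: 1:T, 5:D, 6:A, 7:D, 9:A, 11:O, 12:W, 13:A, 14:A, 15:D, 16:A, 17:A edges: (6,5,fn); (6,17,arg); (9,7,arg); (13,11,fn); (13,12,arg); (14,13,arg); (14,13,fn); (16,13,fn); (16,15,arg); (17,1,fn); (17,5,arg)
step 2: rule r2; match: 0->16, 1->13, 2->11, 3->12, 4->15; deleted nodes 11, 13; deleted edges (13,11,fn); (13,12,arg); (14,13,arg); (14,13,fn); (16,13,fn); (16,15,arg); added nodes 18; added edges (16,15,fn); (16,18,arg); (18,12,fn); (18,15,arg); result: nodes: 1:T, 5:D, 6:A, 7:D, 9:A, 12:W, 14:A, 15:D, 16:A, 17:A, 18:A edges: (6,5,fn); (6,17,arg); (9,7,arg); (16,15,fn); (16,18,arg); (17,1,fn); (17,5,arg); (18,12,fn); (18,15,arg)
final:
nodes: 1:T, 5:D, 6:A, 7:D, 9:A, 12:W, 14:A, 15:D, 16:A, 17:A, 18:A
edges: (6,5,fn); (6,17,arg); (9,7,arg); (16,15,fn); (16,18,arg); (17,1,fn); (17,5,arg); (18,12,fn); (18,15,arg)


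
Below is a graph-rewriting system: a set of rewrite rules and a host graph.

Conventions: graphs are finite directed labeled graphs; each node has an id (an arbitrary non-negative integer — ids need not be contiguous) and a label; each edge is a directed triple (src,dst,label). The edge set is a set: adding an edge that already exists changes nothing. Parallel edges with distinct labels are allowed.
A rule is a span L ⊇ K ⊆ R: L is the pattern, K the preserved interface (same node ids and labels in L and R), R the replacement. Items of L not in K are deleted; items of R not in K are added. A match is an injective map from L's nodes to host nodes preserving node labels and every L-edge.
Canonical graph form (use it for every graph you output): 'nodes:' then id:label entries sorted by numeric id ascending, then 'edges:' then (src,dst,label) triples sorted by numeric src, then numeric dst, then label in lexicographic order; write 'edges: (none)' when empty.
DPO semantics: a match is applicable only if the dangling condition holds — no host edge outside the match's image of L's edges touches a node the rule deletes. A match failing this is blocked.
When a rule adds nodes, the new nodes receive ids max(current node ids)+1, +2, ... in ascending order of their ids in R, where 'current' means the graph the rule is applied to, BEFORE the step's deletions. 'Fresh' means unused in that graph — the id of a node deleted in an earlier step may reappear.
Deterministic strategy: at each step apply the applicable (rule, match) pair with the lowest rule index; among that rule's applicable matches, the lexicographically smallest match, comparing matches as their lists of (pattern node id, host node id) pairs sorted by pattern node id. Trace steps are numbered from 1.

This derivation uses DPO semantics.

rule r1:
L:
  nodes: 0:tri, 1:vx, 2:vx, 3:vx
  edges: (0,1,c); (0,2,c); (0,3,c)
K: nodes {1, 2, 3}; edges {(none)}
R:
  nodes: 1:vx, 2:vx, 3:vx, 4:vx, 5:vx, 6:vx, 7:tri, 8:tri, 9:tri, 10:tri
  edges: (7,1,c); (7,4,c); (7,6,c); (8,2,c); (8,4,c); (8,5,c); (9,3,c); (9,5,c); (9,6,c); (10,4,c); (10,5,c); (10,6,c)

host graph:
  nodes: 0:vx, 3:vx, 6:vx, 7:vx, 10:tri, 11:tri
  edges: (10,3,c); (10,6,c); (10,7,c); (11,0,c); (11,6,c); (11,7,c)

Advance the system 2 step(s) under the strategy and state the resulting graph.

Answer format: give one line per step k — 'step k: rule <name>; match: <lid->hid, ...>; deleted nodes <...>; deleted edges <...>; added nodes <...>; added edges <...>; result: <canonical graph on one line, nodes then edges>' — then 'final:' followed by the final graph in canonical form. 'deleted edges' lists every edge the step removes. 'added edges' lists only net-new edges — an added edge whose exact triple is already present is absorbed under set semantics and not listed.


step 1: rule r1; match: 0->10, 1->3, 2->6, 3->7; deleted nodes 10; deleted edges (10,3,c); (10,6,c); (10,7,c); added nodes 12, 13, 14, 15, 16, 17, 18; added edges (15,3,c); (15,12,c); (15,14,c); (16,6,c); (16,12,c); (16,13,c); (17,7,c); (17,13,c); (17,14,c); (18,12,c); (18,13,c); (18,14,c); result: nodes: 0:vx, 3:vx, 6:vx, 7:vx, 11:tri, 12:vx, 13:vx, 14:vx, 15:tri, 16:tri, 17:tri, 18:tri edges: (11,0,c); (11,6,c); (11,7,c); (15,3,c); (15,12,c); (15,14,c); (16,6,c); (16,12,c); (16,13,c); (17,7,c); (17,13,c); (17,14,c); (18,12,c); (18,13,c); (18,14,c)
step 2: rule r1; match: 0->11, 1->0, 2->6, 3->7; deleted nodes 11; deleted edges (11,0,c); (11,6,c); (11,7,c); added nodes 19, 20, 21, 22, 23, 24, 25; added edges (22,0,c); (22,19,c); (22,21,c); (23,6,c); (23,19,c); (23,20,c); (24,7,c); (24,20,c); (24,21,c); (25,19,c); (25,20,c); (25,21,c); result: nodes: 0:vx, 3:vx, 6:vx, 7:vx, 12:vx, 13:vx, 14:vx, 15:tri, 16:tri, 17:tri, 18:tri, 19:vx, 20:vx, 21:vx, 22:tri, 23:tri, 24:tri, 25:tri edges: (15,3,c); (15,12,c); (15,14,c); (16,6,c); (16,12,c); (16,13,c); (17,7,c); (17,13,c); (17,14,c); (18,12,c); (18,13,c); (18,14,c); (22,0,c); (22,19,c); (22,21,c); (23,6,c); (23,19,c); (23,20,c); (24,7,c); (24,20,c); (24,21,c); (25,19,c); (25,20,c); (25,21,c)
final:
nodes: 0:vx, 3:vx, 6:vx, 7:vx, 12:vx, 13:vx, 14:vx, 15:tri, 16:tri, 17:tri, 18:tri, 19:vx, 20:vx, 21:vx, 22:tri, 23:tri, 24:tri, 25:tri
edges: (15,3,c); (15,12,c); (15,14,c); (16,6,c); (16,12,c); (16,13,c); (17,7,c); (17,13,c); (17,14,c); (18,12,c); (18,13,c); (18,14,c); (22,0,c); (22,19,c); (22,21,c); (23,6,c); (23,19,c); (23,20,c); (24,7,c); (24,20,c); (24,21,c); (25,19,c); (25,20,c); (25,21,c)


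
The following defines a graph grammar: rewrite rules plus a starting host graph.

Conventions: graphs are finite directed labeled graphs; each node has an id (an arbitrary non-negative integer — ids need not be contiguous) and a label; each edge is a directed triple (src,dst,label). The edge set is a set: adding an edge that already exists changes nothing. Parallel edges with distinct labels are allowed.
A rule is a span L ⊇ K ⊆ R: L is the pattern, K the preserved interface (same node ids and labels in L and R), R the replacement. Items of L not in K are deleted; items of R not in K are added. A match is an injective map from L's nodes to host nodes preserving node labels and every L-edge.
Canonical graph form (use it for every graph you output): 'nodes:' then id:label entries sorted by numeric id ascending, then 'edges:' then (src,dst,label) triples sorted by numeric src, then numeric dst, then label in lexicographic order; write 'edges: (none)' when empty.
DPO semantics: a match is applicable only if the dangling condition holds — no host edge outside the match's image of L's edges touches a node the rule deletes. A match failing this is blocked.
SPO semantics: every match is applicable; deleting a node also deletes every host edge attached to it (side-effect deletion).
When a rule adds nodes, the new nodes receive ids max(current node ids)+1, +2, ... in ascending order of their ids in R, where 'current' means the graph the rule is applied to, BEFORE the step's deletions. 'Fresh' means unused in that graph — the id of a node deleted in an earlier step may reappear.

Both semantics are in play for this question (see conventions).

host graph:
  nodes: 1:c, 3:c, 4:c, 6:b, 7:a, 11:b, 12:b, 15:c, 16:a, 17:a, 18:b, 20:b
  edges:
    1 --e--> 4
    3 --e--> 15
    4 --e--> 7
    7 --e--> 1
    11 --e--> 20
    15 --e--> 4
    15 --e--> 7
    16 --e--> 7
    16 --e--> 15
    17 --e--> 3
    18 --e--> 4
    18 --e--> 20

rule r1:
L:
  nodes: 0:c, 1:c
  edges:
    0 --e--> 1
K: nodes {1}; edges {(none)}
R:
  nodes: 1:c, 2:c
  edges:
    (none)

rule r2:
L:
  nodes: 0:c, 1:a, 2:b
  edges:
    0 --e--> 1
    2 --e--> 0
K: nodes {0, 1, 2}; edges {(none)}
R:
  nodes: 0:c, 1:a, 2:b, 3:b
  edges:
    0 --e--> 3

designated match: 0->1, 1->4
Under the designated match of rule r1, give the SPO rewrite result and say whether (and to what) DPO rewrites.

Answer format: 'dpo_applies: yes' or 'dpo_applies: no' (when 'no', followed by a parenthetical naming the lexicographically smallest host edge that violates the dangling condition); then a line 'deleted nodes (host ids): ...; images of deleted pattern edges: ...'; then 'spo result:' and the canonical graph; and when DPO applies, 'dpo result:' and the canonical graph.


dpo_applies: no
(the rule deletes node 1, which keeps host edge (7,1,e) outside the match image — the dangling condition fails, DPO blocks; SPO proceeds and side-deletes such edges)
deleted nodes (host ids): 1; images of deleted pattern edges: (1,4,e)
spo result:
nodes: 3:c, 4:c, 6:b, 7:a, 11:b, 12:b, 15:c, 16:a, 17:a, 18:b, 20:b, 21:c
edges: (3,15,e); (4,7,e); (11,20,e); (15,4,e); (15,7,e); (16,7,e); (16,15,e); (17,3,e); (18,4,e); (18,20,e)


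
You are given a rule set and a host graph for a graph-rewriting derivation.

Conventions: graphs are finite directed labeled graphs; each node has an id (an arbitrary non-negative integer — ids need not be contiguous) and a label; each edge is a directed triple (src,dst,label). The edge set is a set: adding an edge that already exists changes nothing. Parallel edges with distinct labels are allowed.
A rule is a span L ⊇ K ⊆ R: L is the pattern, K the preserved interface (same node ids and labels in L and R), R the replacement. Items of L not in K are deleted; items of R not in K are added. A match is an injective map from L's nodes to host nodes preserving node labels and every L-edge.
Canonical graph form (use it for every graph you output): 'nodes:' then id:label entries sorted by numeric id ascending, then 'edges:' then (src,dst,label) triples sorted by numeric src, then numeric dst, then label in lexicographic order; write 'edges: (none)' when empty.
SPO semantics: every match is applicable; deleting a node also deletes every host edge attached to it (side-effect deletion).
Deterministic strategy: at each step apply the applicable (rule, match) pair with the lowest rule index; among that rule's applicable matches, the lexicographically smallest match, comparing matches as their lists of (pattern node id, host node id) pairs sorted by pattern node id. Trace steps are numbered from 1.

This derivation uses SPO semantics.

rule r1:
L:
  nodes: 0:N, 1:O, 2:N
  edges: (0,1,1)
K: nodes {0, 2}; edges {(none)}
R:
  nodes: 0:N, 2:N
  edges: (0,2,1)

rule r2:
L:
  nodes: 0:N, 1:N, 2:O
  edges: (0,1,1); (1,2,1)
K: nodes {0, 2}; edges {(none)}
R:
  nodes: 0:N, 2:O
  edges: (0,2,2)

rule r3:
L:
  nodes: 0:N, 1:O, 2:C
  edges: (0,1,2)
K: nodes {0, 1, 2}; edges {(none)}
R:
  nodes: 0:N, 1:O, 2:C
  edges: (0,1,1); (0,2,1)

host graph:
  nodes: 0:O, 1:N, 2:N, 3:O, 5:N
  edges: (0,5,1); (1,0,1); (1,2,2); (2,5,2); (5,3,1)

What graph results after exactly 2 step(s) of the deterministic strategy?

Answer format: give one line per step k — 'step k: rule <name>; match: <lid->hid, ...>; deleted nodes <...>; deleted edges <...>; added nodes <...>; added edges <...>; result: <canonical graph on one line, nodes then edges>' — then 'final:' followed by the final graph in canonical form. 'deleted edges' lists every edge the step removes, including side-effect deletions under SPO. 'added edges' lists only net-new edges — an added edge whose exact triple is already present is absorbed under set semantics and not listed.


step 1: rule r1; match: 0->1, 1->0, 2->2; deleted nodes 0; deleted edges (0,5,1); (1,0,1); added nodes (none); added edges (1,2,1); result: nodes: 1:N, 2:N, 3:O, 5:N edges: (1,2,1); (1,2,2); (2,5,2); (5,3,1)
step 2: rule r1; match: 0->5, 1->3, 2->1; deleted nodes 3; deleted edges (5,3,1); added nodes (none); added edges (5,1,1); result: nodes: 1:N, 2:N, 5:N edges: (1,2,1); (1,2,2); (2,5,2); (5,1,1)
final:
nodes: 1:N, 2:N, 5:N
edges: (1,2,1); (1,2,2); (2,5,2); (5,1,1)


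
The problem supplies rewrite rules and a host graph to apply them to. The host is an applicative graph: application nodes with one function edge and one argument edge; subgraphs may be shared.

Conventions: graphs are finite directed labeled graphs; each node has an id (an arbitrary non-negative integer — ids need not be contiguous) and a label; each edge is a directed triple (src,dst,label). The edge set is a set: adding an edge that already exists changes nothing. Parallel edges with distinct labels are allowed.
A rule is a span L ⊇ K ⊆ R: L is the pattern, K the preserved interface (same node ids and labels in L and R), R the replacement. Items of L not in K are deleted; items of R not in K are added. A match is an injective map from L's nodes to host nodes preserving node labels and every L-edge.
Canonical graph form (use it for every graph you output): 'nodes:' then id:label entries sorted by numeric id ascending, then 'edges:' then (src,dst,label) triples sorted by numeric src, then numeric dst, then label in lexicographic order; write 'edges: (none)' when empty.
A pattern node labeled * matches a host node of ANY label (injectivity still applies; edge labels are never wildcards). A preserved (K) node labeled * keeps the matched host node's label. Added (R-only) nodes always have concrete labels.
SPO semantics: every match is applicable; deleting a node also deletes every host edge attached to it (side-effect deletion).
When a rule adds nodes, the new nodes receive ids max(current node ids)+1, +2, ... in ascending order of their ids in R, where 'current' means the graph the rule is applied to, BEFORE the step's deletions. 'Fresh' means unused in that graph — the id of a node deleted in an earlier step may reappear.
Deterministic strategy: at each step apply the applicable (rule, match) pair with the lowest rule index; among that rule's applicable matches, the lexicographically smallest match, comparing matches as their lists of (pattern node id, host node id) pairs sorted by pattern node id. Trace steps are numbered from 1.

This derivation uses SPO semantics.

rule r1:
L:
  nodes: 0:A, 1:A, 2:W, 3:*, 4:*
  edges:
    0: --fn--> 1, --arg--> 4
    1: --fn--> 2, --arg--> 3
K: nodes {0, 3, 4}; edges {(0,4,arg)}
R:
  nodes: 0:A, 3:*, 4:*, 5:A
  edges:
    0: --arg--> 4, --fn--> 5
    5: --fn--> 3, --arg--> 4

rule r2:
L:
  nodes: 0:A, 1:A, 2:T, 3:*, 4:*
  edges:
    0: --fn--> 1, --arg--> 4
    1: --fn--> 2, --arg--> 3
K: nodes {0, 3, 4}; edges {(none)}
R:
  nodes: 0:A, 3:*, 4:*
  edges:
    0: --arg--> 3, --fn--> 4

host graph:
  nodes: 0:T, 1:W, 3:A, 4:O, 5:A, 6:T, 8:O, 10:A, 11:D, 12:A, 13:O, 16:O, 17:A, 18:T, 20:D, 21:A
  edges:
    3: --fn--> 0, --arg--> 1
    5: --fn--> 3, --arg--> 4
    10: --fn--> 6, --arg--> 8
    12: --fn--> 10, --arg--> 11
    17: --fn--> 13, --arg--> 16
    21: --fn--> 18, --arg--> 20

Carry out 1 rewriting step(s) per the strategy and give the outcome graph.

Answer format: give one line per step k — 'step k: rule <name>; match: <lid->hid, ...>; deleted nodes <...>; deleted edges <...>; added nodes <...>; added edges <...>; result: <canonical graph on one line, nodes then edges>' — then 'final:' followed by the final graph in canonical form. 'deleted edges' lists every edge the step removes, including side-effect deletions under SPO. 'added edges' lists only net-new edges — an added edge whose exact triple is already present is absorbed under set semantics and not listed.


step 1: rule r2; match: 0->5, 1->3, 2->0, 3->1, 4->4; deleted nodes 0, 3; deleted edges (3,0,fn); (3,1,arg); (5,3,fn); (5,4,arg); added nodes (none); added edges (5,1,arg); (5,4,fn); result: nodes: 1:W, 4:O, 5:A, 6:T, 8:O, 10:A, 11:D, 12:A, 13:O, 16:O, 17:A, 18:T, 20:D, 21:A edges: (5,1,arg); (5,4,fn); (10,6,fn); (10,8,arg); (12,10,fn); (12,11,arg); (17,13,fn); (17,16,arg); (21,18,fn); (21,20,arg)
final:
nodes: 1:W, 4:O, 5:A, 6:T, 8:O, 10:A, 11:D, 12:A, 13:O, 16:O, 17:A, 18:T, 20:D, 21:A
edges: (5,1,arg); (5,4,fn); (10,6,fn); (10,8,arg); (12,10,fn); (12,11,arg); (17,13,fn); (17,16,arg); (21,18,fn); (21,20,arg)


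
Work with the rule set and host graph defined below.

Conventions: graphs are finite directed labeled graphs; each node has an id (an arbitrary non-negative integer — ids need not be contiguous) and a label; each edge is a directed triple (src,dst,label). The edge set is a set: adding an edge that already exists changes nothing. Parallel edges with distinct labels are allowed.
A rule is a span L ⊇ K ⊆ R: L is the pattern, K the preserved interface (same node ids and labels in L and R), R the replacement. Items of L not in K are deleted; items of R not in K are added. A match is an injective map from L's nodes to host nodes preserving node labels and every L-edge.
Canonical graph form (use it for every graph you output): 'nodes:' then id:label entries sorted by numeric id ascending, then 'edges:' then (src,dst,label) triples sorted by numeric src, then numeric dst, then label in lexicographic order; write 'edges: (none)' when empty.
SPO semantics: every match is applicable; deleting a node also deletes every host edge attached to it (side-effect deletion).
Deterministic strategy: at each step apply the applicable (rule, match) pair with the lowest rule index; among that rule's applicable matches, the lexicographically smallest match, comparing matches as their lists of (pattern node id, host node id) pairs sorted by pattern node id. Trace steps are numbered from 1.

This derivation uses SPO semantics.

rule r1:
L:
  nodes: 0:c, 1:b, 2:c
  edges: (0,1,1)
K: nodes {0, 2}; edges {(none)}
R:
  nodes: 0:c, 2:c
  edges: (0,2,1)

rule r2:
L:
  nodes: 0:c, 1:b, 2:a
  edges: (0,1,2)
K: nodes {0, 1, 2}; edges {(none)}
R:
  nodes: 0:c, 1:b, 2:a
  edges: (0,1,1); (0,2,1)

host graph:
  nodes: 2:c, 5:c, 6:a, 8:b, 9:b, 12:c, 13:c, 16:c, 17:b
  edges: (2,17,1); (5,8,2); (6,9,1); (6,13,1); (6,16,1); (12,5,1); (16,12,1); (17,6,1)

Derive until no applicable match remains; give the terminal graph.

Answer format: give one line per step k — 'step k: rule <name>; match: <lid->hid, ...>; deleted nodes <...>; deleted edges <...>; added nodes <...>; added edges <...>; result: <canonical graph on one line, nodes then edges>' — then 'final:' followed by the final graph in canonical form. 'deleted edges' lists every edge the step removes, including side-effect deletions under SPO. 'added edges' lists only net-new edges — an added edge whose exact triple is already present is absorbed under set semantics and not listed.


step 1: rule r1; match: 0->2, 1->17, 2->5; deleted nodes 17; deleted edges (2,17,1); (17,6,1); added nodes (none); added edges (2,5,1); result: nodes: 2:c, 5:c, 6:a, 8:b, 9:b, 12:c, 13:c, 16:c edges: (2,5,1); (5,8,2); (6,9,1); (6,13,1); (6,16,1); (12,5,1); (16,12,1)
step 2: rule r2; match: 0->5, 1->8, 2->6; deleted nodes (none); deleted edges (5,8,2); added nodes (none); added edges (5,6,1); (5,8,1); result: nodes: 2:c, 5:c, 6:a, 8:b, 9:b, 12:c, 13:c, 16:c edges: (2,5,1); (5,6,1); (5,8,1); (6,9,1); (6,13,1); (6,16,1); (12,5,1); (16,12,1)
step 3: rule r1; match: 0->5, 1->8, 2->2; deleted nodes 8; deleted edges (5,8,1); added nodes (none); added edges (5,2,1); result: nodes: 2:c, 5:c, 6:a, 9:b, 12:c, 13:c, 16:c edges: (2,5,1); (5,2,1); (5,6,1); (6,9,1); (6,13,1); (6,16,1); (12,5,1); (16,12,1)
final:
nodes: 2:c, 5:c, 6:a, 9:b, 12:c, 13:c, 16:c
edges: (2,5,1); (5,2,1); (5,6,1); (6,9,1); (6,13,1); (6,16,1); (12,5,1); (16,12,1)


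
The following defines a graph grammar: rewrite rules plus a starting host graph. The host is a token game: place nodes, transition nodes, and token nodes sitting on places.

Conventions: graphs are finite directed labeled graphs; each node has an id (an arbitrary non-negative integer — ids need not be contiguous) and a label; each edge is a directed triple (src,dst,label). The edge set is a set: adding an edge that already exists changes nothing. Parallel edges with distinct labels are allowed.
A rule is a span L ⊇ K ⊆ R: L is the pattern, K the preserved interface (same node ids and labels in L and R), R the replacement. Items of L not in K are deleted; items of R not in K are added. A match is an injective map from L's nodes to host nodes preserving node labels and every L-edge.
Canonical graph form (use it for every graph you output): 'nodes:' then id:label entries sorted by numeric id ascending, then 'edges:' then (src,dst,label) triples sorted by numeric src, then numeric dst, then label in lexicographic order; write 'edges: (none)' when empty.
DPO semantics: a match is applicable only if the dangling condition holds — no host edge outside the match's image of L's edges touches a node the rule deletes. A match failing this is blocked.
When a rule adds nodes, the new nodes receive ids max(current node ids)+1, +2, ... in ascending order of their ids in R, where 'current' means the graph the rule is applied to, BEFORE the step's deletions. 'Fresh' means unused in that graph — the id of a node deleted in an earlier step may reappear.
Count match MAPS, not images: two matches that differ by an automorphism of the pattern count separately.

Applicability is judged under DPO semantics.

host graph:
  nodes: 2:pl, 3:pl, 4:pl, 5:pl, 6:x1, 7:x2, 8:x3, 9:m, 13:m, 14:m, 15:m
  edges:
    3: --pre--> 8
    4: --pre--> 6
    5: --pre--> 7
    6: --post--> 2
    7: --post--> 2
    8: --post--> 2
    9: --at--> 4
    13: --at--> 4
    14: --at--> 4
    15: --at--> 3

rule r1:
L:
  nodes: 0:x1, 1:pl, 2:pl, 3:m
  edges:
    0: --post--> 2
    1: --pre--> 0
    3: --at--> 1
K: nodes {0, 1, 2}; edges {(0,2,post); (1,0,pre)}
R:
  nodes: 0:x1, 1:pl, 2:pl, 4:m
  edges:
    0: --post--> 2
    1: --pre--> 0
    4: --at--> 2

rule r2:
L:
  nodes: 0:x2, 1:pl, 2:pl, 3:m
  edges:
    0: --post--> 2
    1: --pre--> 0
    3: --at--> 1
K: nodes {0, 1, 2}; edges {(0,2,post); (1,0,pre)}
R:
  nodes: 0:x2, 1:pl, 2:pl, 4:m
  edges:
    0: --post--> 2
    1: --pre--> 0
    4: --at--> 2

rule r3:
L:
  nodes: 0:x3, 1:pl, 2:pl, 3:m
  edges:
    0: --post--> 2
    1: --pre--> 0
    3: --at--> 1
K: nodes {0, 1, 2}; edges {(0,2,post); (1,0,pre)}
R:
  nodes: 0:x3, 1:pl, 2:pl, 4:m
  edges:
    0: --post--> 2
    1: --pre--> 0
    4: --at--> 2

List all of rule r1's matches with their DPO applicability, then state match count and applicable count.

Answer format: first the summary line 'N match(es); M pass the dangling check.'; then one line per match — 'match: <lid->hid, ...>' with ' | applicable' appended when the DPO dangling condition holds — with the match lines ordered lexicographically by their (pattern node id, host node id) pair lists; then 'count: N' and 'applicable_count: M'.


3 match(es); 3 pass the dangling check.
match: 0->6, 1->4, 2->2, 3->9 | applicable
match: 0->6, 1->4, 2->2, 3->13 | applicable
match: 0->6, 1->4, 2->2, 3->14 | applicable
count: 3
applicable_count: 3


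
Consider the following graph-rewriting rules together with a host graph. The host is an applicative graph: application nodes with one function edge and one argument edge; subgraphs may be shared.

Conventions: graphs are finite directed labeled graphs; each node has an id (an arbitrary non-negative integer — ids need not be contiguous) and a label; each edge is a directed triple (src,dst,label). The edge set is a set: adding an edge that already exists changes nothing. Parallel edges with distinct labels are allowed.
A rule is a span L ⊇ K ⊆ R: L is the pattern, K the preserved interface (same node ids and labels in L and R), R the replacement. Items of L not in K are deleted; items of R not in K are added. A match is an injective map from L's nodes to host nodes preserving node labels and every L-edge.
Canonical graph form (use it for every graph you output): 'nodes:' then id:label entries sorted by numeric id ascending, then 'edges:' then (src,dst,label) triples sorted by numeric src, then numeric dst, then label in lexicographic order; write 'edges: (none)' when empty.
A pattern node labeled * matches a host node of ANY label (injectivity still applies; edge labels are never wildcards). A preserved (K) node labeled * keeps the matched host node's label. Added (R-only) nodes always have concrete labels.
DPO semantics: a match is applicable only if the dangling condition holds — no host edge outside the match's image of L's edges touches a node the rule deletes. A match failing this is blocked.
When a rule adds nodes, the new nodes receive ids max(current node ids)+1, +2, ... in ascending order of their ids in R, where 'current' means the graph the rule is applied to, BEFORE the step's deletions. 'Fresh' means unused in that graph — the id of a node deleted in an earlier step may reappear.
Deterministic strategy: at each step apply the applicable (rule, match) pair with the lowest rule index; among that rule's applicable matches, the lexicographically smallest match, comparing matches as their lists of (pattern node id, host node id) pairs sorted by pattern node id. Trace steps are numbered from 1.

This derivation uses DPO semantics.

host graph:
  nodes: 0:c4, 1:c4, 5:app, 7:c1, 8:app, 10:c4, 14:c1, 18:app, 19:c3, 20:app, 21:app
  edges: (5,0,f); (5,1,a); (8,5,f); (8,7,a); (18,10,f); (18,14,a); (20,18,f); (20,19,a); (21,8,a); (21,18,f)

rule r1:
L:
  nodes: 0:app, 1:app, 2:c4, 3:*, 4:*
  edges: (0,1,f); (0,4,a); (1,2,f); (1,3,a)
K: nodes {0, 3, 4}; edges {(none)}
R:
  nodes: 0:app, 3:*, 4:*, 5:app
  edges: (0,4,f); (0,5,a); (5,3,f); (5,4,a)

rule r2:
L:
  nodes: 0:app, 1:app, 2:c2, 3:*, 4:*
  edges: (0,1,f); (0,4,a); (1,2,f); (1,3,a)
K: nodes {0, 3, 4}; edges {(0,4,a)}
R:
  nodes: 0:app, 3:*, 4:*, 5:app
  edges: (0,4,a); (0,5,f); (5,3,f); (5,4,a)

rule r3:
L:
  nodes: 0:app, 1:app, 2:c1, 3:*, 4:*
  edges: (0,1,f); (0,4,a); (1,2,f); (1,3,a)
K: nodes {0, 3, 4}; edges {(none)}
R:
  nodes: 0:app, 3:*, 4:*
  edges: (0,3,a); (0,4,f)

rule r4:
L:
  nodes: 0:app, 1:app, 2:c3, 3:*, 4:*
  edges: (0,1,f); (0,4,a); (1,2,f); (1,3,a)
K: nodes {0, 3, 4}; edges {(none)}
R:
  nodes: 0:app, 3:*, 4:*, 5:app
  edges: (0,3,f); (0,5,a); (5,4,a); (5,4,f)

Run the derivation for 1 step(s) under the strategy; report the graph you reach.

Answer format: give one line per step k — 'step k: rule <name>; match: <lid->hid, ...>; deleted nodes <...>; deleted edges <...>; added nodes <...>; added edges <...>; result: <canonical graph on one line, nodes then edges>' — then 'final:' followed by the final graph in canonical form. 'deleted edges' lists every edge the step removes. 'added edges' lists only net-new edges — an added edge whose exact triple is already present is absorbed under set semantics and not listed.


step 1: rule r1; match: 0->8, 1->5, 2->0, 3->1, 4->7; deleted nodes 0, 5; deleted edges (5,0,f); (5,1,a); (8,5,f); (8,7,a); added nodes 22; added edges (8,7,f); (8,22,a); (22,1,f); (22,7,a); result: nodes: 1:c4, 7:c1, 8:app, 10:c4, 14:c1, 18:app, 19:c3, 20:app, 21:app, 22:app edges: (8,7,f); (8,22,a); (18,10,f); (18,14,a); (20,18,f); (20,19,a); (21,8,a); (21,18,f); (22,1,f); (22,7,a)
final:
nodes: 1:c4, 7:c1, 8:app, 10:c4, 14:c1, 18:app, 19:c3, 20:app, 21:app, 22:app
edges: (8,7,f); (8,22,a); (18,10,f); (18,14,a); (20,18,f); (20,19,a); (21,8,a); (21,18,f); (22,1,f); (22,7,a)
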